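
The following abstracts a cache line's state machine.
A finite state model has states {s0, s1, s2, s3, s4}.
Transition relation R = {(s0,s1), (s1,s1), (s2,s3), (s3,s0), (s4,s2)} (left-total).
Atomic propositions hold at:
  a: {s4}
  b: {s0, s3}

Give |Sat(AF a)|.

1

AF a: least fixpoint, start Z0 = {s4}, add states with every successor in Z. Already a fixed point.
Sat(AF a) = {s4}
|Sat(AF a)| = |{s4}| = 1.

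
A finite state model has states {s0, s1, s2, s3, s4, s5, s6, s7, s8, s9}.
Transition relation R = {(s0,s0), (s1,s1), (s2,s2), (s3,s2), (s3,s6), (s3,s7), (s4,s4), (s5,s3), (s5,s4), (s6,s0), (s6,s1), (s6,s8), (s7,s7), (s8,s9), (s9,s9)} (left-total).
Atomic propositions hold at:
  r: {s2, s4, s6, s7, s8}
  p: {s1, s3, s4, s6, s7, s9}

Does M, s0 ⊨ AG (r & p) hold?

No

Sat(r & p) = {s4, s6, s7}
AG (r & p): greatest fixpoint, start Z0 = {s4, s6, s7}, keep only states in Sat with every successor in Z. Z1 = {s4, s7}; fixed.
Sat(AG (r & p)) = {s4, s7}
s0 ∉ Sat(AG (r & p)) = {s4, s7}, so the formula does not hold at s0.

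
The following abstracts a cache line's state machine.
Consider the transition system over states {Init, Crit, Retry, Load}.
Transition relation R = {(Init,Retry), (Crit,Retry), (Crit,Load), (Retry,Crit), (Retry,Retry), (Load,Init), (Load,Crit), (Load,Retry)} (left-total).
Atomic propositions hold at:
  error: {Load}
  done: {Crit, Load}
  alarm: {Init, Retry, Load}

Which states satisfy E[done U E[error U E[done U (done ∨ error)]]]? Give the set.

Sat(done ∨ error) = {Crit, Load}
E[done U (done ∨ error)]: least fixpoint, start Z0 = Sat((done ∨ error)) = {Crit, Load}, add states in Sat(done) with some successor in Z. Already a fixed point.
Sat(E[done U (done ∨ error)]) = {Crit, Load}
E[error U E[done U (done ∨ error)]]: least fixpoint, start Z0 = Sat(E[done U (done ∨ error)]) = {Crit, Load}, add states in Sat(error) with some successor in Z. Already a fixed point.
Sat(E[error U E[done U (done ∨ error)]]) = {Crit, Load}
E[done U E[error U E[done U (done ∨ error)]]]: least fixpoint, start Z0 = Sat(E[error U E[done U (done ∨ error)]]) = {Crit, Load}, add states in Sat(done) with some successor in Z. Already a fixed point.
Sat(E[done U E[error U E[done U (done ∨ error)]]]) = {Crit, Load}

{Crit, Load}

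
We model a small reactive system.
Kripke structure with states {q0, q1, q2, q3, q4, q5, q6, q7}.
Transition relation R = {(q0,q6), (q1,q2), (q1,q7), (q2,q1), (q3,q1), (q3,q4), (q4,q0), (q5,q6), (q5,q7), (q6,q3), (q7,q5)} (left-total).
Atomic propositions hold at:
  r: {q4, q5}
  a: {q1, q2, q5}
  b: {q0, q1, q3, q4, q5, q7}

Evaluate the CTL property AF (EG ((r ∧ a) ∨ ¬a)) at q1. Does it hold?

Sat(r ∧ a) = {q5}
Sat(¬a) = {q0, q3, q4, q6, q7}
Sat((r ∧ a) ∨ ¬a) = {q0, q3, q4, q5, q6, q7}
EG ((r ∧ a) ∨ ¬a): greatest fixpoint, start Z0 = {q0, q3, q4, q5, q6, q7}, keep only states in Sat with some successor in Z. Already a fixed point.
Sat(EG ((r ∧ a) ∨ ¬a)) = {q0, q3, q4, q5, q6, q7}
AF (EG ((r ∧ a) ∨ ¬a)): least fixpoint, start Z0 = {q0, q3, q4, q5, q6, q7}, add states with every successor in Z. Already a fixed point.
Sat(AF (EG ((r ∧ a) ∨ ¬a))) = {q0, q3, q4, q5, q6, q7}
q1 ∉ Sat(AF (EG ((r ∧ a) ∨ ¬a))) = {q0, q3, q4, q5, q6, q7}, so the formula does not hold at q1.

No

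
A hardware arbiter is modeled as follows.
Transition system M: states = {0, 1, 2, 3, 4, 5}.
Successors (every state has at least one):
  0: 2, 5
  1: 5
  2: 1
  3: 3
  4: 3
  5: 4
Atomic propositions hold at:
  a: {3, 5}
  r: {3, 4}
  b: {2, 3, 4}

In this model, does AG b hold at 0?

AG b: greatest fixpoint, start Z0 = {2, 3, 4}, keep only states in Sat with every successor in Z. Z1 = {3, 4}; fixed.
Sat(AG b) = {3, 4}
0 ∉ Sat(AG b) = {3, 4}, so the formula does not hold at 0.

No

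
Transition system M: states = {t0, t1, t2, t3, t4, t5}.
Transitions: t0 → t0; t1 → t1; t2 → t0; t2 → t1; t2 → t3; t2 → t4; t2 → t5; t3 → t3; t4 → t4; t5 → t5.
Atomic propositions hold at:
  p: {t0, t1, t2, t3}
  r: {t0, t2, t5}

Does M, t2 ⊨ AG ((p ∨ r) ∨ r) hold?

No

Sat(p ∨ r) = {t0, t1, t2, t3, t5}
Sat((p ∨ r) ∨ r) = {t0, t1, t2, t3, t5}
AG ((p ∨ r) ∨ r): greatest fixpoint, start Z0 = {t0, t1, t2, t3, t5}, keep only states in Sat with every successor in Z. Z1 = {t0, t1, t3, t5}; fixed.
Sat(AG ((p ∨ r) ∨ r)) = {t0, t1, t3, t5}
t2 ∉ Sat(AG ((p ∨ r) ∨ r)) = {t0, t1, t3, t5}, so the formula does not hold at t2.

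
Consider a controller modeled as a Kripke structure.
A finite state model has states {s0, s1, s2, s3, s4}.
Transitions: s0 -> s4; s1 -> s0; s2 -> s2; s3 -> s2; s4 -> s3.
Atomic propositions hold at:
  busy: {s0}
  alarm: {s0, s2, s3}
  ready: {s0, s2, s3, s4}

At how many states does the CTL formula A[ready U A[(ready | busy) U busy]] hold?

1

Sat(ready | busy) = {s0, s2, s3, s4}
A[(ready | busy) U busy]: least fixpoint, start Z0 = Sat(busy) = {s0}, add states in Sat(ready | busy) with every successor in Z. Already a fixed point.
Sat(A[(ready | busy) U busy]) = {s0}
A[ready U A[(ready | busy) U busy]]: least fixpoint, start Z0 = Sat(A[(ready | busy) U busy]) = {s0}, add states in Sat(ready) with every successor in Z. Already a fixed point.
Sat(A[ready U A[(ready | busy) U busy]]) = {s0}
|Sat(A[ready U A[(ready | busy) U busy]])| = |{s0}| = 1.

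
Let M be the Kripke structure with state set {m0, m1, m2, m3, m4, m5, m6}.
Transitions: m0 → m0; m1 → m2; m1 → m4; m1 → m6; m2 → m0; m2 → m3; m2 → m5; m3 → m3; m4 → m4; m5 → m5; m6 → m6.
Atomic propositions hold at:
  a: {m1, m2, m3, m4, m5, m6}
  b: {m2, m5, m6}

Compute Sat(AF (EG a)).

EG a: greatest fixpoint, start Z0 = {m1, m2, m3, m4, m5, m6}, keep only states in Sat with some successor in Z. Already a fixed point.
Sat(EG a) = {m1, m2, m3, m4, m5, m6}
AF (EG a): least fixpoint, start Z0 = {m1, m2, m3, m4, m5, m6}, add states with every successor in Z. Already a fixed point.
Sat(AF (EG a)) = {m1, m2, m3, m4, m5, m6}

{m1, m2, m3, m4, m5, m6}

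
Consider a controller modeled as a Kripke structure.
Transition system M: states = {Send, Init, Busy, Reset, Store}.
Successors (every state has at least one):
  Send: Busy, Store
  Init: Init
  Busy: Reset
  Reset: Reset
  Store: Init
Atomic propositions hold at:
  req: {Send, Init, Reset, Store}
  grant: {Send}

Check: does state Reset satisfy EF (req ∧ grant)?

Sat(req ∧ grant) = {Send}
EF (req ∧ grant): least fixpoint, start Z0 = {Send}, add states with some successor in Z. Already a fixed point.
Sat(EF (req ∧ grant)) = {Send}
Reset ∉ Sat(EF (req ∧ grant)) = {Send}, so the formula does not hold at Reset.

No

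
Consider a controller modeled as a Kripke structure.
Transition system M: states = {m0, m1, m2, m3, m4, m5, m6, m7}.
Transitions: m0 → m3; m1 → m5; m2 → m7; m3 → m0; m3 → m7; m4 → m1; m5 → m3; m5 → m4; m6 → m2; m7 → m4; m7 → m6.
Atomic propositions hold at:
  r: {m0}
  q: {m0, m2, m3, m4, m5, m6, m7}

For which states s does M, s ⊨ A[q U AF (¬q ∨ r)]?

{m0, m1, m4}

Sat(¬q) = {m1}
Sat(¬q ∨ r) = {m0, m1}
AF (¬q ∨ r): least fixpoint, start Z0 = {m0, m1}, add states with every successor in Z. Z1 = {m0, m1, m4}; fixed.
Sat(AF (¬q ∨ r)) = {m0, m1, m4}
A[q U AF (¬q ∨ r)]: least fixpoint, start Z0 = Sat(AF (¬q ∨ r)) = {m0, m1, m4}, add states in Sat(q) with every successor in Z. Already a fixed point.
Sat(A[q U AF (¬q ∨ r)]) = {m0, m1, m4}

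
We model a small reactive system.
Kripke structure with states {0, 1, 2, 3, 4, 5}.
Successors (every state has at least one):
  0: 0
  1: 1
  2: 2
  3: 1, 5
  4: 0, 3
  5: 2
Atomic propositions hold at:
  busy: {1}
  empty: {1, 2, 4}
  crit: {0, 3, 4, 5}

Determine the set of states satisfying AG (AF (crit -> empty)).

{1, 2, 3, 5}

Sat(crit -> empty) = {1, 2, 4}
AF (crit -> empty): least fixpoint, start Z0 = {1, 2, 4}, add states with every successor in Z. Z1 = {1, 2, 4, 5}; Z2 = {1, 2, 3, 4, 5}; fixed.
Sat(AF (crit -> empty)) = {1, 2, 3, 4, 5}
AG (AF (crit -> empty)): greatest fixpoint, start Z0 = {1, 2, 3, 4, 5}, keep only states in Sat with every successor in Z. Z1 = {1, 2, 3, 5}; fixed.
Sat(AG (AF (crit -> empty))) = {1, 2, 3, 5}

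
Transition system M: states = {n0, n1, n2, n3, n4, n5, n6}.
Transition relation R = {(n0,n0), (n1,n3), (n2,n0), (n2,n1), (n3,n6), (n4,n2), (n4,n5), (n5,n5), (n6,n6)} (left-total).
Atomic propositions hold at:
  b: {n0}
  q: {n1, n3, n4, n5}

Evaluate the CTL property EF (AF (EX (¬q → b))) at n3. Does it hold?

No

Sat(¬q) = {n0, n2, n6}
Sat(¬q → b) = {n0, n1, n3, n4, n5}
Sat(EX (¬q → b)) = {s : some successor in {n0, n1, n3, n4, n5}} = {n0, n1, n2, n4, n5}
AF (EX (¬q → b)): least fixpoint, start Z0 = {n0, n1, n2, n4, n5}, add states with every successor in Z. Already a fixed point.
Sat(AF (EX (¬q → b))) = {n0, n1, n2, n4, n5}
EF (AF (EX (¬q → b))): least fixpoint, start Z0 = {n0, n1, n2, n4, n5}, add states with some successor in Z. Already a fixed point.
Sat(EF (AF (EX (¬q → b)))) = {n0, n1, n2, n4, n5}
n3 ∉ Sat(EF (AF (EX (¬q → b)))) = {n0, n1, n2, n4, n5}, so the formula does not hold at n3.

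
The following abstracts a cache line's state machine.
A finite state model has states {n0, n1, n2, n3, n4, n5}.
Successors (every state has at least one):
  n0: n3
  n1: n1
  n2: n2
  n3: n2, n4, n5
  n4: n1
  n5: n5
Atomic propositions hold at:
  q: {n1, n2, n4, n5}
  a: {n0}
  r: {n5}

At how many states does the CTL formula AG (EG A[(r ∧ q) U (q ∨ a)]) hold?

Sat(r ∧ q) = {n5}
Sat(q ∨ a) = {n0, n1, n2, n4, n5}
A[(r ∧ q) U (q ∨ a)]: least fixpoint, start Z0 = Sat((q ∨ a)) = {n0, n1, n2, n4, n5}, add states in Sat(r ∧ q) with every successor in Z. Already a fixed point.
Sat(A[(r ∧ q) U (q ∨ a)]) = {n0, n1, n2, n4, n5}
EG A[(r ∧ q) U (q ∨ a)]: greatest fixpoint, start Z0 = {n0, n1, n2, n4, n5}, keep only states in Sat with some successor in Z. Z1 = {n1, n2, n4, n5}; fixed.
Sat(EG A[(r ∧ q) U (q ∨ a)]) = {n1, n2, n4, n5}
AG (EG A[(r ∧ q) U (q ∨ a)]): greatest fixpoint, start Z0 = {n1, n2, n4, n5}, keep only states in Sat with every successor in Z. Already a fixed point.
Sat(AG (EG A[(r ∧ q) U (q ∨ a)])) = {n1, n2, n4, n5}
|Sat(AG (EG A[(r ∧ q) U (q ∨ a)]))| = |{n1, n2, n4, n5}| = 4.

4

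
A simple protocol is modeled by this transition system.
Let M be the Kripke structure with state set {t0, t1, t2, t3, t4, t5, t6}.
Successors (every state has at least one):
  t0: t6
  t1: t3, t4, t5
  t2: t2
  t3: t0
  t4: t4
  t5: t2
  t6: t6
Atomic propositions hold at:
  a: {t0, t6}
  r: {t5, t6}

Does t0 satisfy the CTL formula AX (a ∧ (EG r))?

EG r: greatest fixpoint, start Z0 = {t5, t6}, keep only states in Sat with some successor in Z. Z1 = {t6}; fixed.
Sat(EG r) = {t6}
Sat(a ∧ (EG r)) = {t6}
Sat(AX (a ∧ (EG r))) = {s : every successor in {t6}} = {t0, t6}
t0 ∈ Sat(AX (a ∧ (EG r))) = {t0, t6}, so the formula holds at t0.

Yes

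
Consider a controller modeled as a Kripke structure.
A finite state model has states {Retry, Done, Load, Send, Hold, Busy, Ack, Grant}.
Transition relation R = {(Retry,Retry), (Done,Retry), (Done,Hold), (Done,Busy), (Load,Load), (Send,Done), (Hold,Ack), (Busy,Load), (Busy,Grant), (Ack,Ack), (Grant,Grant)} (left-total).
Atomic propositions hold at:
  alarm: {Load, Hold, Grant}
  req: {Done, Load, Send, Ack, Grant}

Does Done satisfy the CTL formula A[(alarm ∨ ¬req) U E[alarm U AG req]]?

Sat(¬req) = {Retry, Hold, Busy}
Sat(alarm ∨ ¬req) = {Retry, Load, Hold, Busy, Grant}
AG req: greatest fixpoint, start Z0 = {Done, Load, Send, Ack, Grant}, keep only states in Sat with every successor in Z. Z1 = {Load, Send, Ack, Grant}; Z2 = {Load, Ack, Grant}; fixed.
Sat(AG req) = {Load, Ack, Grant}
E[alarm U AG req]: least fixpoint, start Z0 = Sat(AG req) = {Load, Ack, Grant}, add states in Sat(alarm) with some successor in Z. Z1 = {Load, Hold, Ack, Grant}; fixed.
Sat(E[alarm U AG req]) = {Load, Hold, Ack, Grant}
A[(alarm ∨ ¬req) U E[alarm U AG req]]: least fixpoint, start Z0 = Sat(E[alarm U AG req]) = {Load, Hold, Ack, Grant}, add states in Sat(alarm ∨ ¬req) with every successor in Z. Z1 = {Load, Hold, Busy, Ack, Grant}; fixed.
Sat(A[(alarm ∨ ¬req) U E[alarm U AG req]]) = {Load, Hold, Busy, Ack, Grant}
Done ∉ Sat(A[(alarm ∨ ¬req) U E[alarm U AG req]]) = {Load, Hold, Busy, Ack, Grant}, so the formula does not hold at Done.

No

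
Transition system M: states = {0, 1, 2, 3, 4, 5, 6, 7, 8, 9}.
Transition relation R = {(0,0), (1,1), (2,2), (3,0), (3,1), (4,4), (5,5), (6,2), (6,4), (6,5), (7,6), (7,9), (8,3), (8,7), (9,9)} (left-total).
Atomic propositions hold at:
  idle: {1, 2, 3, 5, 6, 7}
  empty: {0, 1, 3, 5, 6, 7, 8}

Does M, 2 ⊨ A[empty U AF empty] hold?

No

AF empty: least fixpoint, start Z0 = {0, 1, 3, 5, 6, 7, 8}, add states with every successor in Z. Already a fixed point.
Sat(AF empty) = {0, 1, 3, 5, 6, 7, 8}
A[empty U AF empty]: least fixpoint, start Z0 = Sat(AF empty) = {0, 1, 3, 5, 6, 7, 8}, add states in Sat(empty) with every successor in Z. Already a fixed point.
Sat(A[empty U AF empty]) = {0, 1, 3, 5, 6, 7, 8}
2 ∉ Sat(A[empty U AF empty]) = {0, 1, 3, 5, 6, 7, 8}, so the formula does not hold at 2.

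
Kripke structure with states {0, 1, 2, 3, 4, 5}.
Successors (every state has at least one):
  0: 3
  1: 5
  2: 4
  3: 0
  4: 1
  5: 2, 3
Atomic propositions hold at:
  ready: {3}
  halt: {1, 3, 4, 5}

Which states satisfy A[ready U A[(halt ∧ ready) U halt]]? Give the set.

Sat(halt ∧ ready) = {3}
A[(halt ∧ ready) U halt]: least fixpoint, start Z0 = Sat(halt) = {1, 3, 4, 5}, add states in Sat(halt ∧ ready) with every successor in Z. Already a fixed point.
Sat(A[(halt ∧ ready) U halt]) = {1, 3, 4, 5}
A[ready U A[(halt ∧ ready) U halt]]: least fixpoint, start Z0 = Sat(A[(halt ∧ ready) U halt]) = {1, 3, 4, 5}, add states in Sat(ready) with every successor in Z. Already a fixed point.
Sat(A[ready U A[(halt ∧ ready) U halt]]) = {1, 3, 4, 5}

{1, 3, 4, 5}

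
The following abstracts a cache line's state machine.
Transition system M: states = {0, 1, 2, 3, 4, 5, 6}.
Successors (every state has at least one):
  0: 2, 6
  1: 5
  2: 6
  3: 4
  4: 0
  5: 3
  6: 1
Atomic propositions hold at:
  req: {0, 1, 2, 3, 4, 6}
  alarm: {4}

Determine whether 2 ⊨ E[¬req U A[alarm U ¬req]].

Sat(¬req) = {5}
A[alarm U ¬req]: least fixpoint, start Z0 = Sat(¬req) = {5}, add states in Sat(alarm) with every successor in Z. Already a fixed point.
Sat(A[alarm U ¬req]) = {5}
E[¬req U A[alarm U ¬req]]: least fixpoint, start Z0 = Sat(A[alarm U ¬req]) = {5}, add states in Sat(¬req) with some successor in Z. Already a fixed point.
Sat(E[¬req U A[alarm U ¬req]]) = {5}
2 ∉ Sat(E[¬req U A[alarm U ¬req]]) = {5}, so the formula does not hold at 2.

No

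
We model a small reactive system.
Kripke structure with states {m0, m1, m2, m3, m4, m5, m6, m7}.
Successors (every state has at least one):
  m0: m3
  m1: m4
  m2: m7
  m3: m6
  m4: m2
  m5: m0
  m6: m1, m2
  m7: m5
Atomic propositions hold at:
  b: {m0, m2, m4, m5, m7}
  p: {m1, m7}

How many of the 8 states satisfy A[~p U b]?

Sat(~p) = {m0, m2, m3, m4, m5, m6}
A[~p U b]: least fixpoint, start Z0 = Sat(b) = {m0, m2, m4, m5, m7}, add states in Sat(~p) with every successor in Z. Already a fixed point.
Sat(A[~p U b]) = {m0, m2, m4, m5, m7}
|Sat(A[~p U b])| = |{m0, m2, m4, m5, m7}| = 5.

5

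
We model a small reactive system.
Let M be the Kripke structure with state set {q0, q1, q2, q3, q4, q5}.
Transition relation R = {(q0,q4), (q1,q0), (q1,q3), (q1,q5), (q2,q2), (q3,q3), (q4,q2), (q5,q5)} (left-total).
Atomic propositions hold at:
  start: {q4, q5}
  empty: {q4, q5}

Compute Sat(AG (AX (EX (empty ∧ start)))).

{q5}

Sat(empty ∧ start) = {q4, q5}
Sat(EX (empty ∧ start)) = {s : some successor in {q4, q5}} = {q0, q1, q5}
Sat(AX (EX (empty ∧ start))) = {s : every successor in {q0, q1, q5}} = {q5}
AG (AX (EX (empty ∧ start))): greatest fixpoint, start Z0 = {q5}, keep only states in Sat with every successor in Z. Already a fixed point.
Sat(AG (AX (EX (empty ∧ start)))) = {q5}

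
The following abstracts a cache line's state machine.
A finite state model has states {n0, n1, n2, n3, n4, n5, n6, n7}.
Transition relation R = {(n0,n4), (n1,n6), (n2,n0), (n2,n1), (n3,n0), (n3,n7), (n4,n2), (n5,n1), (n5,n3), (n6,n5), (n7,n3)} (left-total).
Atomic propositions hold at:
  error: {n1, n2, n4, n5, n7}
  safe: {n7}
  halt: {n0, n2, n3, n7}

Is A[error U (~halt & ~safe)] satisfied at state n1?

Yes

Sat(~halt) = {n1, n4, n5, n6}
Sat(~safe) = {n0, n1, n2, n3, n4, n5, n6}
Sat(~halt & ~safe) = {n1, n4, n5, n6}
A[error U (~halt & ~safe)]: least fixpoint, start Z0 = Sat((~halt & ~safe)) = {n1, n4, n5, n6}, add states in Sat(error) with every successor in Z. Already a fixed point.
Sat(A[error U (~halt & ~safe)]) = {n1, n4, n5, n6}
n1 ∈ Sat(A[error U (~halt & ~safe)]) = {n1, n4, n5, n6}, so the formula holds at n1.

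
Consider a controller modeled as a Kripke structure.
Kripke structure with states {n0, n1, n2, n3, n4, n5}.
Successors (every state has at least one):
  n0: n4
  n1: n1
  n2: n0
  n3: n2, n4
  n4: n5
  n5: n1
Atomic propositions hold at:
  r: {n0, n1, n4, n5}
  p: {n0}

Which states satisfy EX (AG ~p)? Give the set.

{n0, n1, n3, n4, n5}

Sat(~p) = {n1, n2, n3, n4, n5}
AG ~p: greatest fixpoint, start Z0 = {n1, n2, n3, n4, n5}, keep only states in Sat with every successor in Z. Z1 = {n1, n3, n4, n5}; Z2 = {n1, n4, n5}; fixed.
Sat(AG ~p) = {n1, n4, n5}
Sat(EX (AG ~p)) = {s : some successor in {n1, n4, n5}} = {n0, n1, n3, n4, n5}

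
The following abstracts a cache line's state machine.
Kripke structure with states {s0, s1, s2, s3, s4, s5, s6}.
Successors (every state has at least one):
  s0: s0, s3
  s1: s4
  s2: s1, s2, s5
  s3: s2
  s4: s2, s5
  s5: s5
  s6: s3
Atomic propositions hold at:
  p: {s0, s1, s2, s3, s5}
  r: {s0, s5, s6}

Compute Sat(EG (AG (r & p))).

{s5}

Sat(r & p) = {s0, s5}
AG (r & p): greatest fixpoint, start Z0 = {s0, s5}, keep only states in Sat with every successor in Z. Z1 = {s5}; fixed.
Sat(AG (r & p)) = {s5}
EG (AG (r & p)): greatest fixpoint, start Z0 = {s5}, keep only states in Sat with some successor in Z. Already a fixed point.
Sat(EG (AG (r & p))) = {s5}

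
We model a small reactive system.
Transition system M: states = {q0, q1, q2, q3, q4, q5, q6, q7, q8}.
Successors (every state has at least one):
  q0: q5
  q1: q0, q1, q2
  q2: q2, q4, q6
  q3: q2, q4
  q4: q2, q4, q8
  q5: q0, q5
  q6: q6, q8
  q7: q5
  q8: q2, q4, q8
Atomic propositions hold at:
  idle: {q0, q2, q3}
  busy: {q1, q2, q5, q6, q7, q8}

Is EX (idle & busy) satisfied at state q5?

No

Sat(idle & busy) = {q2}
Sat(EX (idle & busy)) = {s : some successor in {q2}} = {q1, q2, q3, q4, q8}
q5 ∉ Sat(EX (idle & busy)) = {q1, q2, q3, q4, q8}, so the formula does not hold at q5.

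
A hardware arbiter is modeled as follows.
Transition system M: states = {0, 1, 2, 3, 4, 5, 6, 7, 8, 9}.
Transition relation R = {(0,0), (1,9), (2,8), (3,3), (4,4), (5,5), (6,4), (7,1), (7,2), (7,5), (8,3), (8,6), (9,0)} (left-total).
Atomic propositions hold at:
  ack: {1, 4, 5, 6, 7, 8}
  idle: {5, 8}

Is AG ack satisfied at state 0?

AG ack: greatest fixpoint, start Z0 = {1, 4, 5, 6, 7, 8}, keep only states in Sat with every successor in Z. Z1 = {4, 5, 6}; fixed.
Sat(AG ack) = {4, 5, 6}
0 ∉ Sat(AG ack) = {4, 5, 6}, so the formula does not hold at 0.

No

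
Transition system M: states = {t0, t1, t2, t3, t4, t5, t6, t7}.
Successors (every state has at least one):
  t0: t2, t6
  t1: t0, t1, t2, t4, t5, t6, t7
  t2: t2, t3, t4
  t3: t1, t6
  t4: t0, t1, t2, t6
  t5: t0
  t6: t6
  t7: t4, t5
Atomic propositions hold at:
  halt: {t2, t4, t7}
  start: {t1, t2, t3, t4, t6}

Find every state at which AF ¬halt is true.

{t0, t1, t3, t5, t6}

Sat(¬halt) = {t0, t1, t3, t5, t6}
AF ¬halt: least fixpoint, start Z0 = {t0, t1, t3, t5, t6}, add states with every successor in Z. Already a fixed point.
Sat(AF ¬halt) = {t0, t1, t3, t5, t6}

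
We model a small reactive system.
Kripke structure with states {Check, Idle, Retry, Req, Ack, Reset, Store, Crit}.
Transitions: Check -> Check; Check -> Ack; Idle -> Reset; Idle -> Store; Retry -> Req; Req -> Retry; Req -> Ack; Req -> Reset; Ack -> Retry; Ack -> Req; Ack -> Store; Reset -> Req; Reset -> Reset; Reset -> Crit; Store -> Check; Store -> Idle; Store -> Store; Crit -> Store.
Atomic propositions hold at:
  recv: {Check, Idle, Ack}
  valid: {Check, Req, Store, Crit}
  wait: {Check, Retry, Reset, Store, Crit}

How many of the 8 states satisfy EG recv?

1

EG recv: greatest fixpoint, start Z0 = {Check, Idle, Ack}, keep only states in Sat with some successor in Z. Z1 = {Check}; fixed.
Sat(EG recv) = {Check}
|Sat(EG recv)| = |{Check}| = 1.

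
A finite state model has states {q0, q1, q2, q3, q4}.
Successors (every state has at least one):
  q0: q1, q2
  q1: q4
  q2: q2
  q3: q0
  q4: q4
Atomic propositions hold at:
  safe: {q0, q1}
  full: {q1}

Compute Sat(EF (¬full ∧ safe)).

Sat(¬full) = {q0, q2, q3, q4}
Sat(¬full ∧ safe) = {q0}
EF (¬full ∧ safe): least fixpoint, start Z0 = {q0}, add states with some successor in Z. Z1 = {q0, q3}; fixed.
Sat(EF (¬full ∧ safe)) = {q0, q3}

{q0, q3}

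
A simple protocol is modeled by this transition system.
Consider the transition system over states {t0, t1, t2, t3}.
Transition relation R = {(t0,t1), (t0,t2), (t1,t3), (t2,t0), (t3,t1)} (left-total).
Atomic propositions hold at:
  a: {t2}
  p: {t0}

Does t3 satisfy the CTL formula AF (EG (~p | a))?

Sat(~p) = {t1, t2, t3}
Sat(~p | a) = {t1, t2, t3}
EG (~p | a): greatest fixpoint, start Z0 = {t1, t2, t3}, keep only states in Sat with some successor in Z. Z1 = {t1, t3}; fixed.
Sat(EG (~p | a)) = {t1, t3}
AF (EG (~p | a)): least fixpoint, start Z0 = {t1, t3}, add states with every successor in Z. Already a fixed point.
Sat(AF (EG (~p | a))) = {t1, t3}
t3 ∈ Sat(AF (EG (~p | a))) = {t1, t3}, so the formula holds at t3.

Yes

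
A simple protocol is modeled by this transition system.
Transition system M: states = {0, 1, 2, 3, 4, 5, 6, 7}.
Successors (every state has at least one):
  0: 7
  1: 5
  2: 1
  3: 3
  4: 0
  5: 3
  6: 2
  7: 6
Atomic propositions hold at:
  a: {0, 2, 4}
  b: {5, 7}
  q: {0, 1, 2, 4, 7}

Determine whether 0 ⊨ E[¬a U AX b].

Sat(¬a) = {1, 3, 5, 6, 7}
Sat(AX b) = {s : every successor in {5, 7}} = {0, 1}
E[¬a U AX b]: least fixpoint, start Z0 = Sat(AX b) = {0, 1}, add states in Sat(¬a) with some successor in Z. Already a fixed point.
Sat(E[¬a U AX b]) = {0, 1}
0 ∈ Sat(E[¬a U AX b]) = {0, 1}, so the formula holds at 0.

Yes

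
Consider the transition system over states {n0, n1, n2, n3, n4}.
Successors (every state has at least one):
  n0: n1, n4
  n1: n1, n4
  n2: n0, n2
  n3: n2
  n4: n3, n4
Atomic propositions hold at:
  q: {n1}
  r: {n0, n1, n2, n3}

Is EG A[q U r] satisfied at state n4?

No

A[q U r]: least fixpoint, start Z0 = Sat(r) = {n0, n1, n2, n3}, add states in Sat(q) with every successor in Z. Already a fixed point.
Sat(A[q U r]) = {n0, n1, n2, n3}
EG A[q U r]: greatest fixpoint, start Z0 = {n0, n1, n2, n3}, keep only states in Sat with some successor in Z. Already a fixed point.
Sat(EG A[q U r]) = {n0, n1, n2, n3}
n4 ∉ Sat(EG A[q U r]) = {n0, n1, n2, n3}, so the formula does not hold at n4.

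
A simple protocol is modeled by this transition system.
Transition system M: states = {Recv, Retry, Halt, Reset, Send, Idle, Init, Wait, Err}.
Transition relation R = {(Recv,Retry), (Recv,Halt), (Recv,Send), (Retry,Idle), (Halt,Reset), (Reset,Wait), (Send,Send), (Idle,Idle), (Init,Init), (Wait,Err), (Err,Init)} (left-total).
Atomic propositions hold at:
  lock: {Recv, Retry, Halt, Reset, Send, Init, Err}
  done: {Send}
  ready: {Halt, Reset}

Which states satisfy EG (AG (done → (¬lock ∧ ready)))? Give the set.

Sat(¬lock) = {Idle, Wait}
Sat(¬lock ∧ ready) = ∅
Sat(done → (¬lock ∧ ready)) = {Recv, Retry, Halt, Reset, Idle, Init, Wait, Err}
AG (done → (¬lock ∧ ready)): greatest fixpoint, start Z0 = {Recv, Retry, Halt, Reset, Idle, Init, Wait, Err}, keep only states in Sat with every successor in Z. Z1 = {Retry, Halt, Reset, Idle, Init, Wait, Err}; fixed.
Sat(AG (done → (¬lock ∧ ready))) = {Retry, Halt, Reset, Idle, Init, Wait, Err}
EG (AG (done → (¬lock ∧ ready))): greatest fixpoint, start Z0 = {Retry, Halt, Reset, Idle, Init, Wait, Err}, keep only states in Sat with some successor in Z. Already a fixed point.
Sat(EG (AG (done → (¬lock ∧ ready)))) = {Retry, Halt, Reset, Idle, Init, Wait, Err}

{Retry, Halt, Reset, Idle, Init, Wait, Err}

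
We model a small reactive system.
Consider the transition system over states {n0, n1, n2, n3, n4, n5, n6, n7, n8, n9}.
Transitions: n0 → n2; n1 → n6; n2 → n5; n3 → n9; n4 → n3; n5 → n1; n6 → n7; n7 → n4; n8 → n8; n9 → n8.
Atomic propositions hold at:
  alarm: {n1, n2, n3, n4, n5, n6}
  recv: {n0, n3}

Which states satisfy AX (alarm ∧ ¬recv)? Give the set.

Sat(¬recv) = {n1, n2, n4, n5, n6, n7, n8, n9}
Sat(alarm ∧ ¬recv) = {n1, n2, n4, n5, n6}
Sat(AX (alarm ∧ ¬recv)) = {s : every successor in {n1, n2, n4, n5, n6}} = {n0, n1, n2, n5, n7}

{n0, n1, n2, n5, n7}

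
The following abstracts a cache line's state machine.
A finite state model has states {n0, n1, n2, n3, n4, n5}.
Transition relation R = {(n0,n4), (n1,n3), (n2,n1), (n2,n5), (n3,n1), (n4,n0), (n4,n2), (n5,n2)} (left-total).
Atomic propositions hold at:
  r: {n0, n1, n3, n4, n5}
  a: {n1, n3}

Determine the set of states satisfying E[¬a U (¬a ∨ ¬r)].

Sat(¬a) = {n0, n2, n4, n5}
Sat(¬r) = {n2}
Sat(¬a ∨ ¬r) = {n0, n2, n4, n5}
E[¬a U (¬a ∨ ¬r)]: least fixpoint, start Z0 = Sat((¬a ∨ ¬r)) = {n0, n2, n4, n5}, add states in Sat(¬a) with some successor in Z. Already a fixed point.
Sat(E[¬a U (¬a ∨ ¬r)]) = {n0, n2, n4, n5}

{n0, n2, n4, n5}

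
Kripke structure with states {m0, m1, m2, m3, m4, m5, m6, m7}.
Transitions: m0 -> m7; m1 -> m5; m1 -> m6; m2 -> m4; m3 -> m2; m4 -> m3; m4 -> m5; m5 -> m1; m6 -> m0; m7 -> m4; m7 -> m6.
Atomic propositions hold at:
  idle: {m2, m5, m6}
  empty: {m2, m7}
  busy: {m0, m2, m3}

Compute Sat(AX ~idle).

{m0, m2, m5, m6}

Sat(~idle) = {m0, m1, m3, m4, m7}
Sat(AX ~idle) = {s : every successor in {m0, m1, m3, m4, m7}} = {m0, m2, m5, m6}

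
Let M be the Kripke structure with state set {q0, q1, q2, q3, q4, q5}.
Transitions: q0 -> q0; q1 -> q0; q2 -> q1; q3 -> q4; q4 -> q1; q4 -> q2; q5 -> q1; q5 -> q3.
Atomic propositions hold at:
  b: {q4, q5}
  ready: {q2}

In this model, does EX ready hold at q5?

Sat(EX ready) = {s : some successor in {q2}} = {q4}
q5 ∉ Sat(EX ready) = {q4}, so the formula does not hold at q5.

No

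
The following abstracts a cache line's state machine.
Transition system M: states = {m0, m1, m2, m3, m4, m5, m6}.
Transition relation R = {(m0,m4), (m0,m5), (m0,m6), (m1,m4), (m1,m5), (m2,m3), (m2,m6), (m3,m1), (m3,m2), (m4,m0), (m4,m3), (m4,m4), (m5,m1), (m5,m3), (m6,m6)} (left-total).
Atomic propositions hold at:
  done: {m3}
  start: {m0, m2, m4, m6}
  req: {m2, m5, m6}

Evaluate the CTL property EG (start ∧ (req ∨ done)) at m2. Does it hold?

Sat(req ∨ done) = {m2, m3, m5, m6}
Sat(start ∧ (req ∨ done)) = {m2, m6}
EG (start ∧ (req ∨ done)): greatest fixpoint, start Z0 = {m2, m6}, keep only states in Sat with some successor in Z. Already a fixed point.
Sat(EG (start ∧ (req ∨ done))) = {m2, m6}
m2 ∈ Sat(EG (start ∧ (req ∨ done))) = {m2, m6}, so the formula holds at m2.

Yes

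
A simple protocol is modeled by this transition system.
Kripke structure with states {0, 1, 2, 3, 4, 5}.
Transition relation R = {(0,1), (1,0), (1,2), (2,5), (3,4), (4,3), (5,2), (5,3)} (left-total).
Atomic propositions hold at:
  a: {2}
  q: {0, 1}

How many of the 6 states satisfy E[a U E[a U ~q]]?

4

Sat(~q) = {2, 3, 4, 5}
E[a U ~q]: least fixpoint, start Z0 = Sat(~q) = {2, 3, 4, 5}, add states in Sat(a) with some successor in Z. Already a fixed point.
Sat(E[a U ~q]) = {2, 3, 4, 5}
E[a U E[a U ~q]]: least fixpoint, start Z0 = Sat(E[a U ~q]) = {2, 3, 4, 5}, add states in Sat(a) with some successor in Z. Already a fixed point.
Sat(E[a U E[a U ~q]]) = {2, 3, 4, 5}
|Sat(E[a U E[a U ~q]])| = |{2, 3, 4, 5}| = 4.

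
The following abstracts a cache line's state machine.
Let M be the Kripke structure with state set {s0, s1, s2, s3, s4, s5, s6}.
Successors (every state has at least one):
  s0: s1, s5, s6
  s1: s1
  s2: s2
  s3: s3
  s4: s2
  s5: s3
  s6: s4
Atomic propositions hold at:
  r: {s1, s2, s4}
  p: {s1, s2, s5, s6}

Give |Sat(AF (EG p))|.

EG p: greatest fixpoint, start Z0 = {s1, s2, s5, s6}, keep only states in Sat with some successor in Z. Z1 = {s1, s2}; fixed.
Sat(EG p) = {s1, s2}
AF (EG p): least fixpoint, start Z0 = {s1, s2}, add states with every successor in Z. Z1 = {s1, s2, s4}; Z2 = {s1, s2, s4, s6}; fixed.
Sat(AF (EG p)) = {s1, s2, s4, s6}
|Sat(AF (EG p))| = |{s1, s2, s4, s6}| = 4.

4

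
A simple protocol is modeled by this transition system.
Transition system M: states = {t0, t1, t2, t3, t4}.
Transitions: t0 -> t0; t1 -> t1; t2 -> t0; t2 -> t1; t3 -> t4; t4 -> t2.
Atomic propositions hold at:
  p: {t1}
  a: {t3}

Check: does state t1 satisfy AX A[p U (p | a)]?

Sat(p | a) = {t1, t3}
A[p U (p | a)]: least fixpoint, start Z0 = Sat((p | a)) = {t1, t3}, add states in Sat(p) with every successor in Z. Already a fixed point.
Sat(A[p U (p | a)]) = {t1, t3}
Sat(AX A[p U (p | a)]) = {s : every successor in {t1, t3}} = {t1}
t1 ∈ Sat(AX A[p U (p | a)]) = {t1}, so the formula holds at t1.

Yes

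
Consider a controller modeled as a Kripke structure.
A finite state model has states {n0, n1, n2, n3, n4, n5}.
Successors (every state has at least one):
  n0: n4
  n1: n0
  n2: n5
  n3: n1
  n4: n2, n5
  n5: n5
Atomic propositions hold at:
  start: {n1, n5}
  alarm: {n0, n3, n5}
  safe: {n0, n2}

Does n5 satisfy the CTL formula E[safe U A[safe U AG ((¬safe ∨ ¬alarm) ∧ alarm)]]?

Yes

Sat(¬safe) = {n1, n3, n4, n5}
Sat(¬alarm) = {n1, n2, n4}
Sat(¬safe ∨ ¬alarm) = {n1, n2, n3, n4, n5}
Sat((¬safe ∨ ¬alarm) ∧ alarm) = {n3, n5}
AG ((¬safe ∨ ¬alarm) ∧ alarm): greatest fixpoint, start Z0 = {n3, n5}, keep only states in Sat with every successor in Z. Z1 = {n5}; fixed.
Sat(AG ((¬safe ∨ ¬alarm) ∧ alarm)) = {n5}
A[safe U AG ((¬safe ∨ ¬alarm) ∧ alarm)]: least fixpoint, start Z0 = Sat(AG ((¬safe ∨ ¬alarm) ∧ alarm)) = {n5}, add states in Sat(safe) with every successor in Z. Z1 = {n2, n5}; fixed.
Sat(A[safe U AG ((¬safe ∨ ¬alarm) ∧ alarm)]) = {n2, n5}
E[safe U A[safe U AG ((¬safe ∨ ¬alarm) ∧ alarm)]]: least fixpoint, start Z0 = Sat(A[safe U AG ((¬safe ∨ ¬alarm) ∧ alarm)]) = {n2, n5}, add states in Sat(safe) with some successor in Z. Already a fixed point.
Sat(E[safe U A[safe U AG ((¬safe ∨ ¬alarm) ∧ alarm)]]) = {n2, n5}
n5 ∈ Sat(E[safe U A[safe U AG ((¬safe ∨ ¬alarm) ∧ alarm)]]) = {n2, n5}, so the formula holds at n5.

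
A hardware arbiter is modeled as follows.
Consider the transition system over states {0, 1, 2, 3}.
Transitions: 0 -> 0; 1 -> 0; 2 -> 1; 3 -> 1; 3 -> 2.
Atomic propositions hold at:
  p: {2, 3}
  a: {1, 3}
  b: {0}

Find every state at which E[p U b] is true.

E[p U b]: least fixpoint, start Z0 = Sat(b) = {0}, add states in Sat(p) with some successor in Z. Already a fixed point.
Sat(E[p U b]) = {0}

{0}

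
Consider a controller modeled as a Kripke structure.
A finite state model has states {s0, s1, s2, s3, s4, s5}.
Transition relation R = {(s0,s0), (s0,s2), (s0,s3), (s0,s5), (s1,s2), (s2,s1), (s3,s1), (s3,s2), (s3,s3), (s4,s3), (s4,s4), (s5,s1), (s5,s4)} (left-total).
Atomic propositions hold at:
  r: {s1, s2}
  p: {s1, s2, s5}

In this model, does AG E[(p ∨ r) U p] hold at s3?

No

Sat(p ∨ r) = {s1, s2, s5}
E[(p ∨ r) U p]: least fixpoint, start Z0 = Sat(p) = {s1, s2, s5}, add states in Sat(p ∨ r) with some successor in Z. Already a fixed point.
Sat(E[(p ∨ r) U p]) = {s1, s2, s5}
AG E[(p ∨ r) U p]: greatest fixpoint, start Z0 = {s1, s2, s5}, keep only states in Sat with every successor in Z. Z1 = {s1, s2}; fixed.
Sat(AG E[(p ∨ r) U p]) = {s1, s2}
s3 ∉ Sat(AG E[(p ∨ r) U p]) = {s1, s2}, so the formula does not hold at s3.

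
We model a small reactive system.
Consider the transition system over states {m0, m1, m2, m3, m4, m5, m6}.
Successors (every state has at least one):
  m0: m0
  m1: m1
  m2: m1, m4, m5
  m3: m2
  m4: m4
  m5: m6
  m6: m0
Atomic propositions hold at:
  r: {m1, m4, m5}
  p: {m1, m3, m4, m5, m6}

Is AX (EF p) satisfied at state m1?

Yes

EF p: least fixpoint, start Z0 = {m1, m3, m4, m5, m6}, add states with some successor in Z. Z1 = {m1, m2, m3, m4, m5, m6}; fixed.
Sat(EF p) = {m1, m2, m3, m4, m5, m6}
Sat(AX (EF p)) = {s : every successor in {m1, m2, m3, m4, m5, m6}} = {m1, m2, m3, m4, m5}
m1 ∈ Sat(AX (EF p)) = {m1, m2, m3, m4, m5}, so the formula holds at m1.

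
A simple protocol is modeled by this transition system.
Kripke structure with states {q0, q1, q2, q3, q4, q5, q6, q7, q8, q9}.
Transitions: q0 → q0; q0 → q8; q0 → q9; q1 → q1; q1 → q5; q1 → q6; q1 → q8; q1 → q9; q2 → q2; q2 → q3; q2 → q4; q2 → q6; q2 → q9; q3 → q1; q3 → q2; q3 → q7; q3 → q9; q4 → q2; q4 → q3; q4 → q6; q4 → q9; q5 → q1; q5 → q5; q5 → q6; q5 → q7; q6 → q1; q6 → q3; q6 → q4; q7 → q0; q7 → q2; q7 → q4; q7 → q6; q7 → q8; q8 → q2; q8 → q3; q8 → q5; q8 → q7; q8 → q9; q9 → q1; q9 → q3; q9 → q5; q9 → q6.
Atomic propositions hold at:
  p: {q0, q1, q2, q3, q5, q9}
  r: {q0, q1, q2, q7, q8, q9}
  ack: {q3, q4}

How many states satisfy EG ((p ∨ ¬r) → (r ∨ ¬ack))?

8

Sat(¬r) = {q3, q4, q5, q6}
Sat(p ∨ ¬r) = {q0, q1, q2, q3, q4, q5, q6, q9}
Sat(¬ack) = {q0, q1, q2, q5, q6, q7, q8, q9}
Sat(r ∨ ¬ack) = {q0, q1, q2, q5, q6, q7, q8, q9}
Sat((p ∨ ¬r) → (r ∨ ¬ack)) = {q0, q1, q2, q5, q6, q7, q8, q9}
EG ((p ∨ ¬r) → (r ∨ ¬ack)): greatest fixpoint, start Z0 = {q0, q1, q2, q5, q6, q7, q8, q9}, keep only states in Sat with some successor in Z. Already a fixed point.
Sat(EG ((p ∨ ¬r) → (r ∨ ¬ack))) = {q0, q1, q2, q5, q6, q7, q8, q9}
|Sat(EG ((p ∨ ¬r) → (r ∨ ¬ack)))| = |{q0, q1, q2, q5, q6, q7, q8, q9}| = 8.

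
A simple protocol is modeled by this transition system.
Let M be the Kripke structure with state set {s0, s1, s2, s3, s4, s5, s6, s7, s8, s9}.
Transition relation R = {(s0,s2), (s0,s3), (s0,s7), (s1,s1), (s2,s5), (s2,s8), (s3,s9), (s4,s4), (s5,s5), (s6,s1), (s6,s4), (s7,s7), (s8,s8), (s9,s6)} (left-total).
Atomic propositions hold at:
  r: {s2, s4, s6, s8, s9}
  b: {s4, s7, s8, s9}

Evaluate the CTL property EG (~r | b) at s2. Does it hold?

Sat(~r) = {s0, s1, s3, s5, s7}
Sat(~r | b) = {s0, s1, s3, s4, s5, s7, s8, s9}
EG (~r | b): greatest fixpoint, start Z0 = {s0, s1, s3, s4, s5, s7, s8, s9}, keep only states in Sat with some successor in Z. Z1 = {s0, s1, s3, s4, s5, s7, s8}; Z2 = {s0, s1, s4, s5, s7, s8}; fixed.
Sat(EG (~r | b)) = {s0, s1, s4, s5, s7, s8}
s2 ∉ Sat(EG (~r | b)) = {s0, s1, s4, s5, s7, s8}, so the formula does not hold at s2.

No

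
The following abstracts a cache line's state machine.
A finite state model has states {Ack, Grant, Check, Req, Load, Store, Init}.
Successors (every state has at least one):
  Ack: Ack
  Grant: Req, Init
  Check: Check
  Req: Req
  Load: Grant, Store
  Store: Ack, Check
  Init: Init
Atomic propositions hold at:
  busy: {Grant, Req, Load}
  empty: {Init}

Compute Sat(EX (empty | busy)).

Sat(empty | busy) = {Grant, Req, Load, Init}
Sat(EX (empty | busy)) = {s : some successor in {Grant, Req, Load, Init}} = {Grant, Req, Load, Init}

{Grant, Req, Load, Init}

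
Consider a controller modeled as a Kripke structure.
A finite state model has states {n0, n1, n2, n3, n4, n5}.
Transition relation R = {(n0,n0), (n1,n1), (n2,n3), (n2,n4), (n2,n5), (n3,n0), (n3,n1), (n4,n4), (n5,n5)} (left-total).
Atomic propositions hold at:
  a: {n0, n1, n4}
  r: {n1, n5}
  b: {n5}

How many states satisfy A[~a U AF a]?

4

Sat(~a) = {n2, n3, n5}
AF a: least fixpoint, start Z0 = {n0, n1, n4}, add states with every successor in Z. Z1 = {n0, n1, n3, n4}; fixed.
Sat(AF a) = {n0, n1, n3, n4}
A[~a U AF a]: least fixpoint, start Z0 = Sat(AF a) = {n0, n1, n3, n4}, add states in Sat(~a) with every successor in Z. Already a fixed point.
Sat(A[~a U AF a]) = {n0, n1, n3, n4}
|Sat(A[~a U AF a])| = |{n0, n1, n3, n4}| = 4.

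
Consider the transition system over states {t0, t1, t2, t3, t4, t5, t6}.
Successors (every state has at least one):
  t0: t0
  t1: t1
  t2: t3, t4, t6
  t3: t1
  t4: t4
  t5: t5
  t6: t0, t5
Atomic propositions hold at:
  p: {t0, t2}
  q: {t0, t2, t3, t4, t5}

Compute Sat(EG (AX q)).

{t0, t4, t5, t6}

Sat(AX q) = {s : every successor in {t0, t2, t3, t4, t5}} = {t0, t4, t5, t6}
EG (AX q): greatest fixpoint, start Z0 = {t0, t4, t5, t6}, keep only states in Sat with some successor in Z. Already a fixed point.
Sat(EG (AX q)) = {t0, t4, t5, t6}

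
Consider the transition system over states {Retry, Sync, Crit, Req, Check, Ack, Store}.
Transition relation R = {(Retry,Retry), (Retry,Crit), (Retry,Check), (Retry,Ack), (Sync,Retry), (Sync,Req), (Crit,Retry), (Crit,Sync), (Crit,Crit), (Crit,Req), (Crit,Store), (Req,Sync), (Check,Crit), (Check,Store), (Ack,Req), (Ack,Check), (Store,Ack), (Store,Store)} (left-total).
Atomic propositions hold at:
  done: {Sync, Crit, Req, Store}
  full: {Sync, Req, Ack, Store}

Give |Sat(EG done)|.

EG done: greatest fixpoint, start Z0 = {Sync, Crit, Req, Store}, keep only states in Sat with some successor in Z. Already a fixed point.
Sat(EG done) = {Sync, Crit, Req, Store}
|Sat(EG done)| = |{Sync, Crit, Req, Store}| = 4.

4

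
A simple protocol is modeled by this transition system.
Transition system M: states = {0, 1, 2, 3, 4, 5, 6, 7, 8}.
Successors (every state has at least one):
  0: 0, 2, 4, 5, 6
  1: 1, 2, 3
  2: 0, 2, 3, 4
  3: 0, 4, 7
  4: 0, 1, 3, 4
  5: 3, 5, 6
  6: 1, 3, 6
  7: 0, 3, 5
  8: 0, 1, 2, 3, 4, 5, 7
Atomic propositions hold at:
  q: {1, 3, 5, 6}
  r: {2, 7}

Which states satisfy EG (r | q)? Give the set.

Sat(r | q) = {1, 2, 3, 5, 6, 7}
EG (r | q): greatest fixpoint, start Z0 = {1, 2, 3, 5, 6, 7}, keep only states in Sat with some successor in Z. Already a fixed point.
Sat(EG (r | q)) = {1, 2, 3, 5, 6, 7}

{1, 2, 3, 5, 6, 7}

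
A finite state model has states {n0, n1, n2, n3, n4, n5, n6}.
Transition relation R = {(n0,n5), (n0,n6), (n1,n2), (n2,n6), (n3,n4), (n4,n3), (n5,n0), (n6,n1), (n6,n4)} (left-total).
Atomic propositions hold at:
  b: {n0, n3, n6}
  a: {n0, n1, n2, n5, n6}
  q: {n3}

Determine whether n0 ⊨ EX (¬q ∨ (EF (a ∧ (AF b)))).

Sat(¬q) = {n0, n1, n2, n4, n5, n6}
AF b: least fixpoint, start Z0 = {n0, n3, n6}, add states with every successor in Z. Z1 = {n0, n2, n3, n4, n5, n6}; Z2 = {n0, n1, n2, n3, n4, n5, n6}; fixed.
Sat(AF b) = {n0, n1, n2, n3, n4, n5, n6}
Sat(a ∧ (AF b)) = {n0, n1, n2, n5, n6}
EF (a ∧ (AF b)): least fixpoint, start Z0 = {n0, n1, n2, n5, n6}, add states with some successor in Z. Already a fixed point.
Sat(EF (a ∧ (AF b))) = {n0, n1, n2, n5, n6}
Sat(¬q ∨ (EF (a ∧ (AF b)))) = {n0, n1, n2, n4, n5, n6}
Sat(EX (¬q ∨ (EF (a ∧ (AF b))))) = {s : some successor in {n0, n1, n2, n4, n5, n6}} = {n0, n1, n2, n3, n5, n6}
n0 ∈ Sat(EX (¬q ∨ (EF (a ∧ (AF b))))) = {n0, n1, n2, n3, n5, n6}, so the formula holds at n0.

Yes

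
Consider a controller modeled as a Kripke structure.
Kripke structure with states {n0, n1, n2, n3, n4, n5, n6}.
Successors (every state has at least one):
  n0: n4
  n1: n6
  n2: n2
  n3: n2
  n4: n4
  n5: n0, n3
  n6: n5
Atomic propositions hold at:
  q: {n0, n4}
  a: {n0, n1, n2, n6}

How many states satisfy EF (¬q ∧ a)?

Sat(¬q) = {n1, n2, n3, n5, n6}
Sat(¬q ∧ a) = {n1, n2, n6}
EF (¬q ∧ a): least fixpoint, start Z0 = {n1, n2, n6}, add states with some successor in Z. Z1 = {n1, n2, n3, n6}; Z2 = {n1, n2, n3, n5, n6}; fixed.
Sat(EF (¬q ∧ a)) = {n1, n2, n3, n5, n6}
|Sat(EF (¬q ∧ a))| = |{n1, n2, n3, n5, n6}| = 5.

5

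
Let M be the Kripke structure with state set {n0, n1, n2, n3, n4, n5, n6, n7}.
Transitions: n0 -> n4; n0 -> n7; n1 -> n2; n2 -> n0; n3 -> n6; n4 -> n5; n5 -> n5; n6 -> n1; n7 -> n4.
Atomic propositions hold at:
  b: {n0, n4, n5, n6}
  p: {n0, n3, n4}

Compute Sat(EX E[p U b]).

E[p U b]: least fixpoint, start Z0 = Sat(b) = {n0, n4, n5, n6}, add states in Sat(p) with some successor in Z. Z1 = {n0, n3, n4, n5, n6}; fixed.
Sat(E[p U b]) = {n0, n3, n4, n5, n6}
Sat(EX E[p U b]) = {s : some successor in {n0, n3, n4, n5, n6}} = {n0, n2, n3, n4, n5, n7}

{n0, n2, n3, n4, n5, n7}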